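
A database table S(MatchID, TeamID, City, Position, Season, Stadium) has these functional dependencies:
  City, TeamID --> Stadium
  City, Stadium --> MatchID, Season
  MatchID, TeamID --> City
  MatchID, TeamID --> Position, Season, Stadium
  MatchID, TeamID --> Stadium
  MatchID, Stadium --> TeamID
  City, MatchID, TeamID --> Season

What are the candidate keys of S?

{City, Stadium}, {City, TeamID}, {MatchID, Stadium}, {MatchID, TeamID}

{City, Stadium}⁺ = {City, MatchID, Position, Season, Stadium, TeamID}, which is every attribute, so {City, Stadium} is a candidate key.
{City, TeamID}⁺ = {City, MatchID, Position, Season, Stadium, TeamID}, which is every attribute, so {City, TeamID} is a candidate key.
{MatchID, Stadium}⁺ = {City, MatchID, Position, Season, Stadium, TeamID}, which is every attribute, so {MatchID, Stadium} is a candidate key.
{MatchID, TeamID}⁺ = {City, MatchID, Position, Season, Stadium, TeamID}, which is every attribute, so {MatchID, TeamID} is a candidate key.
These are minimal and exhaustive — every other superkey contains one of them.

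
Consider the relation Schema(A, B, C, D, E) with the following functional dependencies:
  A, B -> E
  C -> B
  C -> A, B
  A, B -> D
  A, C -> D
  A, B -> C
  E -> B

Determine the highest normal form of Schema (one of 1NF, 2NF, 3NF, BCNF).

3NF

Candidate keys: {A, B}, {A, E}, {C}. Prime attributes: {A, B, C, E}.
For E -> B we have {E}⁺ = {B, E}; {E} is not a superkey, so BCNF fails.
But every attribute on its right side ({B}) is prime, and the same holds for every other non-superkey FD, so 3NF still holds.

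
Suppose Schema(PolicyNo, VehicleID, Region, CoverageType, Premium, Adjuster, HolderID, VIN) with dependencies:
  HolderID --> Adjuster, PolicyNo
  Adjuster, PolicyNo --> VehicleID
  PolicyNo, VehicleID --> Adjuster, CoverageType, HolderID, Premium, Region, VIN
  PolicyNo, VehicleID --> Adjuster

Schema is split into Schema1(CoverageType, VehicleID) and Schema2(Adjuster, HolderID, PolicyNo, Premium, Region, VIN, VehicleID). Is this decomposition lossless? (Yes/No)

Schema1 ∩ Schema2 = {VehicleID}; its closure under F is {VehicleID}.
Neither Schema1 nor Schema2 is contained in that closure, so the decomposition is lossy.

No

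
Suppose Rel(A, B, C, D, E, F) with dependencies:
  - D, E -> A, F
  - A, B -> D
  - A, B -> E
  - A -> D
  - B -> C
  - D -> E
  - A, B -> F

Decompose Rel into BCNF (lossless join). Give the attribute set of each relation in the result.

Candidate keys of the original relation: {A, B}, {B, D}.
Within {A, B, C, D, E, F}: {D, E}⁺ ∩ {A, B, C, D, E, F} = {A, D, E, F}, not the whole set, so D, E -> A, F violates BCNF; decompose into {A, D, E, F} and {B, C, D, E}.
{A, D, E, F}: every determinant is a superkey — BCNF.
Within {B, C, D, E}: {B}⁺ ∩ {B, C, D, E} = {B, C}, not the whole set, so B -> C violates BCNF; decompose into {B, C} and {B, D, E}.
{B, C}: every determinant is a superkey — BCNF.
Within {B, D, E}: {D}⁺ ∩ {B, D, E} = {D, E}, not the whole set, so D -> E violates BCNF; decompose into {D, E} and {B, D}.
{D, E}: every determinant is a superkey — BCNF.
{B, D}: every determinant is a superkey — BCNF.

{A, D, E, F}; {B, C}; {B, D}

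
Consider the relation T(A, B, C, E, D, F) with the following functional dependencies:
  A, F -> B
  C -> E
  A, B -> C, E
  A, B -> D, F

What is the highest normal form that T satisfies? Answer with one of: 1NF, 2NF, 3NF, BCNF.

Candidate keys: {A, B}, {A, F}. Prime attributes: {A, B, F}.
C -> E breaks BCNF: {C}⁺ = {C, E}, so {C} is not a superkey.
C -> E determines the non-prime attribute {E} from a non-superkey — 3NF is violated.
No proper subset of a key has a non-prime attribute in its closure, so there is no partial dependency; 2NF holds.

2NF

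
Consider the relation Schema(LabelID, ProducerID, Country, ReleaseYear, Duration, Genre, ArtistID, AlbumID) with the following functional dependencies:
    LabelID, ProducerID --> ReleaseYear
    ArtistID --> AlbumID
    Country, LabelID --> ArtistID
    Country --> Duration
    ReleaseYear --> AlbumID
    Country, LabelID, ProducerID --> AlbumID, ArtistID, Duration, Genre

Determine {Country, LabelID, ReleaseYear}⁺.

{AlbumID, ArtistID, Country, Duration, LabelID, ReleaseYear}

Start with {Country, LabelID, ReleaseYear}.
Country, LabelID --> ArtistID applies; add {ArtistID} → now {ArtistID, Country, LabelID, ReleaseYear}.
Country --> Duration applies; add {Duration} → now {ArtistID, Country, Duration, LabelID, ReleaseYear}.
ReleaseYear --> AlbumID applies; add {AlbumID} → now {AlbumID, ArtistID, Country, Duration, LabelID, ReleaseYear}.
No further FD applies.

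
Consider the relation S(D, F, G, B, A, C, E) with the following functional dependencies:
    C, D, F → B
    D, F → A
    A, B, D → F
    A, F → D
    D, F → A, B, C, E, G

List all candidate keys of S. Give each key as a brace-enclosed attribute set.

{A, B, D}, {A, F}, {D, F}

{A, F} is a candidate key since {A, F}⁺ = {A, B, C, D, E, F, G} covers every attribute.
{D, F} is a candidate key since {D, F}⁺ = {A, B, C, D, E, F, G} covers every attribute.
{A, B, D} is a candidate key since {A, B, D}⁺ = {A, B, C, D, E, F, G} covers every attribute.
Any other superkey properly contains one of these, so there are no further candidate keys.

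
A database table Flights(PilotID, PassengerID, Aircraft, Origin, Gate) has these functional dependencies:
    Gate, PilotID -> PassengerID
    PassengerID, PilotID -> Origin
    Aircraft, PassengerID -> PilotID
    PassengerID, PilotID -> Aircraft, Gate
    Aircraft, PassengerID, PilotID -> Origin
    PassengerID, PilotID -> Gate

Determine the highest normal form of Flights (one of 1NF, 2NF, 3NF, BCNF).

Candidate keys: {Aircraft, PassengerID}, {Gate, PilotID}, {PassengerID, PilotID}. Prime attributes: {Aircraft, Gate, PassengerID, PilotID}.
The left-hand side of every FD is a superkey, so BCNF is satisfied.

BCNF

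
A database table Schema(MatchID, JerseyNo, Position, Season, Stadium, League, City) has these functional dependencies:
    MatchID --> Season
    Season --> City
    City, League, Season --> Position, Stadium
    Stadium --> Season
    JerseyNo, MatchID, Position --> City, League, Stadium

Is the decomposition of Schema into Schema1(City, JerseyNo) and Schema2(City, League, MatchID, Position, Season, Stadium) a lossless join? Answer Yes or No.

Common attributes: {City}; their closure is {City}.
The closure covers neither Schema1 nor Schema2 entirely; the join is not lossless.

No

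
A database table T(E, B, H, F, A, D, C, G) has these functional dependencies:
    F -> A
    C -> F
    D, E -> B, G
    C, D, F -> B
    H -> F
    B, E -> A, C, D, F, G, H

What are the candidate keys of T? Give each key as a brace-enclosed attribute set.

{B, E}, {D, E}

No FD produces {E}, so it must be in every candidate key.
Closure of {B, E} is {A, B, C, D, E, F, G, H}, the whole schema; {B, E} is a candidate key.
Closure of {D, E} is {A, B, C, D, E, F, G, H}, the whole schema; {D, E} is a candidate key.
No proper subset of any of these is a key, and no other minimal superkey exists.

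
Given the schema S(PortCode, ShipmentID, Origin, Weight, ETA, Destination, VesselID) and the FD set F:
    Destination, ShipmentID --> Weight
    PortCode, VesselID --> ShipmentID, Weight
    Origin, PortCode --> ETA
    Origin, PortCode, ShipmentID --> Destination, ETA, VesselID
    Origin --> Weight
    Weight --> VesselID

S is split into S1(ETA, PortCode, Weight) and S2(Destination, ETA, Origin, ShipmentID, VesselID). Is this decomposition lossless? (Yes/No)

No

S1 ∩ S2 = {ETA}; its closure under F is {ETA}.
The closure covers neither S1 nor S2 entirely; the join is not lossless.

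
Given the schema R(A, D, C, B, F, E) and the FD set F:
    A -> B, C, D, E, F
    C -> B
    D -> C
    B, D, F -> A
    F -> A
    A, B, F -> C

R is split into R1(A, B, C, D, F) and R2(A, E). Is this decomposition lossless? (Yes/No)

R1 ∩ R2 = {A}; its closure under F is {A, B, C, D, E, F}.
R1 is contained in that closure, so R1 ∩ R2 -> R1 holds and the join is lossless.

Yes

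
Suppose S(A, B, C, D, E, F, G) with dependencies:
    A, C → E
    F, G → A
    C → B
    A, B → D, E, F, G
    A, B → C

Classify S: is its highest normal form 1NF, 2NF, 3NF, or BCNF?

Candidate keys: {A, B}, {A, C}, {B, F, G}, {C, F, G}. Prime attributes: {A, B, C, F, G}.
F, G → A breaks BCNF: {F, G}⁺ = {A, F, G}, so {F, G} is not a superkey.
But every attribute on its right side ({A}) is prime, and the same holds for every other non-superkey FD, so 3NF still holds.

3NF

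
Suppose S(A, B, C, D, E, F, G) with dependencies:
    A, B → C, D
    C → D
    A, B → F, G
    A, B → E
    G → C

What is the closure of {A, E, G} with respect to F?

Start with {A, E, G}.
G → C applies; add {C} → now {A, C, E, G}.
C → D applies; add {D} → now {A, C, D, E, G}.
No further FD applies.

{A, C, D, E, G}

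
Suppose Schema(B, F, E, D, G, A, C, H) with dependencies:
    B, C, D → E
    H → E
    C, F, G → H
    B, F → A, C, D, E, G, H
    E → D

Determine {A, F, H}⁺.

{A, D, E, F, H}

Start with {A, F, H}.
H → E applies; add {E} → now {A, E, F, H}.
E → D applies; add {D} → now {A, D, E, F, H}.
No further FD applies.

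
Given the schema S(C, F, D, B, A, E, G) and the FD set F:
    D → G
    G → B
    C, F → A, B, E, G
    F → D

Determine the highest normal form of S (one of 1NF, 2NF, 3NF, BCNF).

Candidate key: {C, F}. Prime attributes: {C, F}.
For D → G we have {D}⁺ = {B, D, G}; {D} is not a superkey, so BCNF fails.
Because {G} is non-prime and the left side of D → G is not a superkey, the relation is not in 3NF.
{F} is a proper subset of the key {C, F}, and {F}⁺ contains the non-prime attributes {B, D, G} — a partial dependency, so 2NF is violated.

1NF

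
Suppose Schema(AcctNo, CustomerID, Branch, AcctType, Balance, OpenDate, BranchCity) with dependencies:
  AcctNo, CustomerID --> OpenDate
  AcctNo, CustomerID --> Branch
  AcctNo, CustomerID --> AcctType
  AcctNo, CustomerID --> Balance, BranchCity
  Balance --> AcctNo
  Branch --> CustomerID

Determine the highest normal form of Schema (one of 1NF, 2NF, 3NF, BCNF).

3NF

Candidate keys: {AcctNo, Branch}, {AcctNo, CustomerID}, {Balance, Branch}, {Balance, CustomerID}. Prime attributes: {AcctNo, Balance, Branch, CustomerID}.
For Balance --> AcctNo we have {Balance}⁺ = {AcctNo, Balance}; {Balance} is not a superkey, so BCNF fails.
But every attribute on its right side ({AcctNo}) is prime, and the same holds for every other non-superkey FD, so 3NF still holds.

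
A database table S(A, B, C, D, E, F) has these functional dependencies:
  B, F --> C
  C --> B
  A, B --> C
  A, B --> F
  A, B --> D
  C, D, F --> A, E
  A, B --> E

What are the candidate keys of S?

{A, B}, {A, C}, {B, D, F}, {C, D, F}

{A, B} is a candidate key since {A, B}⁺ = {A, B, C, D, E, F} covers every attribute.
{A, C} is a candidate key since {A, C}⁺ = {A, B, C, D, E, F} covers every attribute.
{B, D, F} is a candidate key since {B, D, F}⁺ = {A, B, C, D, E, F} covers every attribute.
{C, D, F} is a candidate key since {C, D, F}⁺ = {A, B, C, D, E, F} covers every attribute.
Any other superkey properly contains one of these, so there are no further candidate keys.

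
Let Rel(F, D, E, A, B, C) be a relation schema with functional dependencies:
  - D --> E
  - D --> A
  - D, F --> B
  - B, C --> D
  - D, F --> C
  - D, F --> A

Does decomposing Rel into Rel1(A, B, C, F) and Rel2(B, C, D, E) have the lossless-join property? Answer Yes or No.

Yes

The shared attributes are {B, C} and {B, C}⁺ = {A, B, C, D, E}.
This includes all of Rel2, so the common attributes are a superkey of Rel2 — the join is lossless.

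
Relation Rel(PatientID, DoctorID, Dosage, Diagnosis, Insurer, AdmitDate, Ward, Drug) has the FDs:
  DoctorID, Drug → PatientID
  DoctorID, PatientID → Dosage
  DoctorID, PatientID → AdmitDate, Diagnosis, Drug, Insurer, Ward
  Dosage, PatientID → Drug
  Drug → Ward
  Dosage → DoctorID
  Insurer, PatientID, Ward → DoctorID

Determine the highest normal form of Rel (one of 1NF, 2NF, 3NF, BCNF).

Candidate keys: {DoctorID, Drug}, {DoctorID, PatientID}, {Dosage, Drug}, {Dosage, PatientID}, {Drug, Insurer, PatientID}, {Insurer, PatientID, Ward}. Prime attributes: {DoctorID, Dosage, Drug, Insurer, PatientID, Ward}.
Drug → Ward breaks BCNF: {Drug}⁺ = {Drug, Ward}, so {Drug} is not a superkey.
Its right-hand attributes {Ward} are all prime, as are those of every other non-superkey FD — the relation is in 3NF.

3NF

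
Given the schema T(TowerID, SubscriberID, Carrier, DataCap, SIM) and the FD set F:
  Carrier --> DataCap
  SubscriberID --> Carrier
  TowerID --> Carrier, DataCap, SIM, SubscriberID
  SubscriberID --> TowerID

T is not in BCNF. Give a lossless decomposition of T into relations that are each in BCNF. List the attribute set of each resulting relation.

Candidate keys of the original relation: {SubscriberID}, {TowerID}.
Within {Carrier, DataCap, SIM, SubscriberID, TowerID}: {Carrier}⁺ ∩ {Carrier, DataCap, SIM, SubscriberID, TowerID} = {Carrier, DataCap}, not the whole set, so Carrier --> DataCap violates BCNF; decompose into {Carrier, DataCap} and {Carrier, SIM, SubscriberID, TowerID}.
{Carrier, DataCap} has no BCNF violation.
{Carrier, SIM, SubscriberID, TowerID} has no BCNF violation.

{Carrier, DataCap}; {Carrier, SIM, SubscriberID, TowerID}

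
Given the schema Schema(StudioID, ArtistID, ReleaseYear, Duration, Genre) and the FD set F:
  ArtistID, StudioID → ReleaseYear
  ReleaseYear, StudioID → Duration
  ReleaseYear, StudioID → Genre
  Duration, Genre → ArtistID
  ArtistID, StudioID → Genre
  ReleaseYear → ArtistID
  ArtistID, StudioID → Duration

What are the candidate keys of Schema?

{ArtistID, StudioID}, {Duration, Genre, StudioID}, {ReleaseYear, StudioID}

Attributes never on any right-hand side: {StudioID} — every candidate key must contain it.
{ArtistID, StudioID} is a candidate key since {ArtistID, StudioID}⁺ = {ArtistID, Duration, Genre, ReleaseYear, StudioID} covers every attribute.
{ReleaseYear, StudioID} is a candidate key since {ReleaseYear, StudioID}⁺ = {ArtistID, Duration, Genre, ReleaseYear, StudioID} covers every attribute.
{Duration, Genre, StudioID} is a candidate key since {Duration, Genre, StudioID}⁺ = {ArtistID, Duration, Genre, ReleaseYear, StudioID} covers every attribute.
Any other superkey properly contains one of these, so there are no further candidate keys.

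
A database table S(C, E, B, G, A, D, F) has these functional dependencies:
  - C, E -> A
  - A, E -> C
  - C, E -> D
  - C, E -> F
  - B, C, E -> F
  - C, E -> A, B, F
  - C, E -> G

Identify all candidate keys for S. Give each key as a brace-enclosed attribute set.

{A, E}, {C, E}

{E} never appears on the right of any FD, so every key must include it.
Closure of {A, E} is {A, B, C, D, E, F, G}, the whole schema; {A, E} is a candidate key.
Closure of {C, E} is {A, B, C, D, E, F, G}, the whole schema; {C, E} is a candidate key.
These are minimal and exhaustive — every other superkey contains one of them.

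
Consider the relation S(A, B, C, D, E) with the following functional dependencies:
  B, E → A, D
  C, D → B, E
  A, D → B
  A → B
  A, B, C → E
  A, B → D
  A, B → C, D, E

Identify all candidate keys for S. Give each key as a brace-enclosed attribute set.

{A}, {B, E}, {C, D}

Closure of {A} is {A, B, C, D, E}, the whole schema; {A} is a candidate key.
Closure of {B, E} is {A, B, C, D, E}, the whole schema; {B, E} is a candidate key.
Closure of {C, D} is {A, B, C, D, E}, the whole schema; {C, D} is a candidate key.
These are minimal and exhaustive — every other superkey contains one of them.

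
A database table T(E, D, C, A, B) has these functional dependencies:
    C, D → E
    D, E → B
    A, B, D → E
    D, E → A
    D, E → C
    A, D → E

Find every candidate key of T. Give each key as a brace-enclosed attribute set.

Attributes never on any right-hand side: {D} — every candidate key must contain it.
{A, D}⁺ = {A, B, C, D, E} — all of the relation — so {A, D} is a candidate key.
{C, D}⁺ = {A, B, C, D, E} — all of the relation — so {C, D} is a candidate key.
{D, E}⁺ = {A, B, C, D, E} — all of the relation — so {D, E} is a candidate key.
No proper subset of any of these is a key, and no other minimal superkey exists.

{A, D}, {C, D}, {D, E}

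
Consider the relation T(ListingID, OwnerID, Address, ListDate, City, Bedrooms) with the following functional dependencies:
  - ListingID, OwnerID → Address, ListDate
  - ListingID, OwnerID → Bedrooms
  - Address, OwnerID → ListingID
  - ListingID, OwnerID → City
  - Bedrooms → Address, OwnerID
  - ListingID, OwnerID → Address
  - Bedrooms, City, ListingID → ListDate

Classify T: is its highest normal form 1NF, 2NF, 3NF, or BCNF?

Candidate keys: {Address, OwnerID}, {Bedrooms}, {ListingID, OwnerID}. Prime attributes: {Address, Bedrooms, ListingID, OwnerID}.
Each dependency's left side is a superkey — BCNF holds.

BCNF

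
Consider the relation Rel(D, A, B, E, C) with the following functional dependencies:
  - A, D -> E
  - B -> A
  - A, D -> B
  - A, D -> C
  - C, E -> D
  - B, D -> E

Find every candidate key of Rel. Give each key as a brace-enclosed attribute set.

{A, C, E}, {A, D}, {B, C, E}, {B, D}

{A, D}⁺ = {A, B, C, D, E}, which is every attribute, so {A, D} is a candidate key.
{B, D}⁺ = {A, B, C, D, E}, which is every attribute, so {B, D} is a candidate key.
{A, C, E}⁺ = {A, B, C, D, E}, which is every attribute, so {A, C, E} is a candidate key.
{B, C, E}⁺ = {A, B, C, D, E}, which is every attribute, so {B, C, E} is a candidate key.
These are minimal and exhaustive — every other superkey contains one of them.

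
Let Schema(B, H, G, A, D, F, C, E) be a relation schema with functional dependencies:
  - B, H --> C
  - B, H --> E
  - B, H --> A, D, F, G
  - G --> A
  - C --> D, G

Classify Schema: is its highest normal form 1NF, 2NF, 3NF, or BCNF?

2NF

Candidate key: {B, H}. Prime attributes: {B, H}.
G --> A: {G}⁺ = {A, G}, which is not all of the attributes, so the left side is not a superkey — BCNF is violated.
Because {A} is non-prime and the left side of G --> A is not a superkey, the relation is not in 3NF.
No proper subset of a key has a non-prime attribute in its closure, so there is no partial dependency; 2NF holds.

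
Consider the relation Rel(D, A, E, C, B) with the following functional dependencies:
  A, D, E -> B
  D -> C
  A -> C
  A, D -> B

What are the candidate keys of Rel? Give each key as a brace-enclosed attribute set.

{A, D, E}

Attributes never on any right-hand side: {A, D, E} — every candidate key must contain all of them.
{A, D, E} is a candidate key since {A, D, E}⁺ = {A, B, C, D, E} covers every attribute.
Every other attribute set either contains this one or has a smaller closure.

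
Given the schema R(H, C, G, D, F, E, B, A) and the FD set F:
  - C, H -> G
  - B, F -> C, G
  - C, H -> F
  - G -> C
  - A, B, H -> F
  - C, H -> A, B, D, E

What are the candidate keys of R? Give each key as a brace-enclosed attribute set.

{A, B, H}, {B, F, H}, {C, H}, {G, H}

{H} never appears on the right of any FD, so every key must include it.
{C, H}⁺ = {A, B, C, D, E, F, G, H} — all of the relation — so {C, H} is a candidate key.
{G, H}⁺ = {A, B, C, D, E, F, G, H} — all of the relation — so {G, H} is a candidate key.
{A, B, H}⁺ = {A, B, C, D, E, F, G, H} — all of the relation — so {A, B, H} is a candidate key.
{B, F, H}⁺ = {A, B, C, D, E, F, G, H} — all of the relation — so {B, F, H} is a candidate key.
Any other superkey properly contains one of these, so there are no further candidate keys.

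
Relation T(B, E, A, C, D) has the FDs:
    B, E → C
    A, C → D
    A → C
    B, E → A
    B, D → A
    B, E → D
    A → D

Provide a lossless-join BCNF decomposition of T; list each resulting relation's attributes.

{A, B, E}; {A, C, D}

Candidate key of the original relation: {B, E}.
In {A, B, C, D, E}, {A, C} is not a superkey ({A, C}⁺ restricted to this set is {A, C, D}), so split on A, C → D into {A, C, D} and {A, B, C, E}.
{A, C, D} has no BCNF violation.
In {A, B, C, E}, {A} is not a superkey ({A}⁺ restricted to this set is {A, C}), so split on A → C into {A, C} and {A, B, E}.
{A, C} has no BCNF violation.
{A, B, E} has no BCNF violation.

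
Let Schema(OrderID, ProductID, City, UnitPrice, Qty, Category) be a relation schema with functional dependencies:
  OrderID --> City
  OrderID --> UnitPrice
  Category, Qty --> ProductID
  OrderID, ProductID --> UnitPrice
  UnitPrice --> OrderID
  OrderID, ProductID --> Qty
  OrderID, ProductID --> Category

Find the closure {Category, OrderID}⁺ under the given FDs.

Start with {Category, OrderID}.
OrderID --> City applies; add {City} → now {Category, City, OrderID}.
OrderID --> UnitPrice applies; add {UnitPrice} → now {Category, City, OrderID, UnitPrice}.
No further FD applies.

{Category, City, OrderID, UnitPrice}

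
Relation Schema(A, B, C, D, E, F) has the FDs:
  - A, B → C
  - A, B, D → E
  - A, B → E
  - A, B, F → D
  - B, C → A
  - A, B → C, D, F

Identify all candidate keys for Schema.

{A, B}, {B, C}

{B} never appears on the right of any FD, so every key must include it.
{A, B} is a candidate key since {A, B}⁺ = {A, B, C, D, E, F} covers every attribute.
{B, C} is a candidate key since {B, C}⁺ = {A, B, C, D, E, F} covers every attribute.
Any other superkey properly contains one of these, so there are no further candidate keys.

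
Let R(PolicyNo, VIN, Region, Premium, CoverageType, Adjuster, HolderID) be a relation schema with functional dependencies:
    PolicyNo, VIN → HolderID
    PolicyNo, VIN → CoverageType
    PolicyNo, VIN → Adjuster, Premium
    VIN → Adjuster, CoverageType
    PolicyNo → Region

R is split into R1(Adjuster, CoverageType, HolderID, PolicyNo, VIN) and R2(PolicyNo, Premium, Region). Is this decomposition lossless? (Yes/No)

The shared attributes are {PolicyNo} and {PolicyNo}⁺ = {PolicyNo, Region}.
R1 ⊄ {PolicyNo, Region} and R2 ⊄ {PolicyNo, Region}, so the split is lossy.

No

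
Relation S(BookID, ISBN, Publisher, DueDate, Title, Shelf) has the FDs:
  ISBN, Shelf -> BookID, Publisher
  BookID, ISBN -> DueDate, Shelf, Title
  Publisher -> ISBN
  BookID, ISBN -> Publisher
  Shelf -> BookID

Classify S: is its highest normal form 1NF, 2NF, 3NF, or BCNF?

Candidate keys: {BookID, ISBN}, {BookID, Publisher}, {ISBN, Shelf}, {Publisher, Shelf}. Prime attributes: {BookID, ISBN, Publisher, Shelf}.
Publisher -> ISBN: {Publisher}⁺ = {ISBN, Publisher}, which is not all of the attributes, so the left side is not a superkey — BCNF is violated.
But every attribute on its right side ({ISBN}) is prime, and the same holds for every other non-superkey FD, so 3NF still holds.

3NF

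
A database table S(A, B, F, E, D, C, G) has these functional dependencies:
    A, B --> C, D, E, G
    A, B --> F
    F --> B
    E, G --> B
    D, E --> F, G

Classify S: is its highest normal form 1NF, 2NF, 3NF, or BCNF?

3NF

Candidate keys: {A, B}, {A, D, E}, {A, E, G}, {A, F}. Prime attributes: {A, B, D, E, F, G}.
F --> B breaks BCNF: {F}⁺ = {B, F}, so {F} is not a superkey.
Its right-hand attributes {B} are all prime, as are those of every other non-superkey FD — the relation is in 3NF.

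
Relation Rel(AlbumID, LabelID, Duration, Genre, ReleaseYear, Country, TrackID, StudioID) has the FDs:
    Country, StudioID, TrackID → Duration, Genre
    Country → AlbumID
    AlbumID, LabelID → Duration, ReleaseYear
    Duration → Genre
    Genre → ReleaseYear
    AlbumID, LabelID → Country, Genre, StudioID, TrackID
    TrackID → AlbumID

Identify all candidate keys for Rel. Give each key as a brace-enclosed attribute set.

{AlbumID, LabelID}, {Country, LabelID}, {LabelID, TrackID}

Attributes never on any right-hand side: {LabelID} — every candidate key must contain it.
{AlbumID, LabelID}⁺ = {AlbumID, Country, Duration, Genre, LabelID, ReleaseYear, StudioID, TrackID} — all of the relation — so {AlbumID, LabelID} is a candidate key.
{Country, LabelID}⁺ = {AlbumID, Country, Duration, Genre, LabelID, ReleaseYear, StudioID, TrackID} — all of the relation — so {Country, LabelID} is a candidate key.
{LabelID, TrackID}⁺ = {AlbumID, Country, Duration, Genre, LabelID, ReleaseYear, StudioID, TrackID} — all of the relation — so {LabelID, TrackID} is a candidate key.
Any other superkey properly contains one of these, so there are no further candidate keys.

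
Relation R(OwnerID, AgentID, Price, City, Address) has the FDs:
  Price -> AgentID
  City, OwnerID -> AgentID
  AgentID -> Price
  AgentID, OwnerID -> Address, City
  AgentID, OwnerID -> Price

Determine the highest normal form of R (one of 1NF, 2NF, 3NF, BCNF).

3NF

Candidate keys: {AgentID, OwnerID}, {City, OwnerID}, {OwnerID, Price}. Prime attributes: {AgentID, City, OwnerID, Price}.
Price -> AgentID: {Price}⁺ = {AgentID, Price}, which is not all of the attributes, so the left side is not a superkey — BCNF is violated.
Since {AgentID} ⊆ prime attributes and every other non-superkey FD also has a prime right side, the schema is in 3NF.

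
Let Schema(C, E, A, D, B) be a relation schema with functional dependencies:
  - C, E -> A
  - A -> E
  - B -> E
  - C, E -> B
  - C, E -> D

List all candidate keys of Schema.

{C} never appears on the right of any FD, so every key must include it.
{A, C} is a candidate key since {A, C}⁺ = {A, B, C, D, E} covers every attribute.
{B, C} is a candidate key since {B, C}⁺ = {A, B, C, D, E} covers every attribute.
{C, E} is a candidate key since {C, E}⁺ = {A, B, C, D, E} covers every attribute.
These are minimal and exhaustive — every other superkey contains one of them.

{A, C}, {B, C}, {C, E}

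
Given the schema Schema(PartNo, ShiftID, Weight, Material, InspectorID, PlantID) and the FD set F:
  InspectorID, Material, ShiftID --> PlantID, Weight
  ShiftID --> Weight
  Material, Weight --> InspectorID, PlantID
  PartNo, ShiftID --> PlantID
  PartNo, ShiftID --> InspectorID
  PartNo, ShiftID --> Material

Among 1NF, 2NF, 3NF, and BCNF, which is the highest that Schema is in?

Candidate key: {PartNo, ShiftID}. Prime attributes: {PartNo, ShiftID}.
InspectorID, Material, ShiftID --> PlantID, Weight breaks BCNF: {InspectorID, Material, ShiftID}⁺ = {InspectorID, Material, PlantID, ShiftID, Weight}, so {InspectorID, Material, ShiftID} is not a superkey.
InspectorID, Material, ShiftID --> PlantID, Weight has non-prime {PlantID, Weight} on the right and a non-superkey on the left, so 3NF fails.
The proper key subset {ShiftID} of {PartNo, ShiftID} determines non-prime {Weight}, so the relation is not even in 2NF.

1NF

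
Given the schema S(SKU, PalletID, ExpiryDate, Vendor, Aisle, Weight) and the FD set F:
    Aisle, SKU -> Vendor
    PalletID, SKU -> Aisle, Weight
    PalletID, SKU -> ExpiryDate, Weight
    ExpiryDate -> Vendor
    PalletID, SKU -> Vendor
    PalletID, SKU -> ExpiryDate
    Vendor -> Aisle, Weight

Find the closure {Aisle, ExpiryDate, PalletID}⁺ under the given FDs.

{Aisle, ExpiryDate, PalletID, Vendor, Weight}

Start with {Aisle, ExpiryDate, PalletID}.
ExpiryDate -> Vendor applies; add {Vendor} → now {Aisle, ExpiryDate, PalletID, Vendor}.
Vendor -> Aisle, Weight applies; add {Weight} → now {Aisle, ExpiryDate, PalletID, Vendor, Weight}.
No further FD applies.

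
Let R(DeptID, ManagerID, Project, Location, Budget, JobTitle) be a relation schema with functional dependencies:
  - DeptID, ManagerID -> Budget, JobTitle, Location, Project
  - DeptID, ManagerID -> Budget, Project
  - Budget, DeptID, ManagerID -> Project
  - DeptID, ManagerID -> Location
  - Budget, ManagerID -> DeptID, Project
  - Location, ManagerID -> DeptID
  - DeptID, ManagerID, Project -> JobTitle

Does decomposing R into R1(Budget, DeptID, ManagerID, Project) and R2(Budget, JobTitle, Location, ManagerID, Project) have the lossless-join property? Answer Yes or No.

The shared attributes are {Budget, ManagerID, Project} and {Budget, ManagerID, Project}⁺ = {Budget, DeptID, JobTitle, Location, ManagerID, Project}.
This includes all of R1, so the common attributes are a superkey of R1 — the join is lossless.

Yes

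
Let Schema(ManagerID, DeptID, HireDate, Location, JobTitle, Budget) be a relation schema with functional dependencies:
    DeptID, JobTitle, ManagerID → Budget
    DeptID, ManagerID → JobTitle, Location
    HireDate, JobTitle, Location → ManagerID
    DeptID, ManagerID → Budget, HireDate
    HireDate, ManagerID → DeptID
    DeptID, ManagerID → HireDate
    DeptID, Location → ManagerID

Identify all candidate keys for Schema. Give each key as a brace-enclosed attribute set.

{DeptID, Location}, {DeptID, ManagerID}, {HireDate, JobTitle, Location}, {HireDate, ManagerID}

{DeptID, Location}⁺ = {Budget, DeptID, HireDate, JobTitle, Location, ManagerID}, which is every attribute, so {DeptID, Location} is a candidate key.
{DeptID, ManagerID}⁺ = {Budget, DeptID, HireDate, JobTitle, Location, ManagerID}, which is every attribute, so {DeptID, ManagerID} is a candidate key.
{HireDate, ManagerID}⁺ = {Budget, DeptID, HireDate, JobTitle, Location, ManagerID}, which is every attribute, so {HireDate, ManagerID} is a candidate key.
{HireDate, JobTitle, Location}⁺ = {Budget, DeptID, HireDate, JobTitle, Location, ManagerID}, which is every attribute, so {HireDate, JobTitle, Location} is a candidate key.
No proper subset of any of these is a key, and no other minimal superkey exists.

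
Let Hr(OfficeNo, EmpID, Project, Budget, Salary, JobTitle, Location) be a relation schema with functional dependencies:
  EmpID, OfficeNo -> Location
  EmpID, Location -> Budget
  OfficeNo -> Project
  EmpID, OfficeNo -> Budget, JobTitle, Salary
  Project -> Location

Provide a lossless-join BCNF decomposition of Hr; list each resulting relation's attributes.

Candidate key of the original relation: {EmpID, OfficeNo}.
{Budget, EmpID, JobTitle, Location, OfficeNo, Project, Salary}: {EmpID, Location} determines {Budget, EmpID, Location} here but is not a superkey — split on EmpID, Location -> Budget, giving {Budget, EmpID, Location} and {EmpID, JobTitle, Location, OfficeNo, Project, Salary}.
{Budget, EmpID, Location} has no BCNF violation.
{EmpID, JobTitle, Location, OfficeNo, Project, Salary}: {OfficeNo} determines {Location, OfficeNo, Project} here but is not a superkey — split on OfficeNo -> Location, Project, giving {Location, OfficeNo, Project} and {EmpID, JobTitle, OfficeNo, Salary}.
{Location, OfficeNo, Project}: {Project} determines {Location, Project} here but is not a superkey — split on Project -> Location, giving {Location, Project} and {OfficeNo, Project}.
{Location, Project} has no BCNF violation.
{OfficeNo, Project} has no BCNF violation.
{EmpID, JobTitle, OfficeNo, Salary} has no BCNF violation.

{Budget, EmpID, Location}; {EmpID, JobTitle, OfficeNo, Salary}; {Location, Project}; {OfficeNo, Project}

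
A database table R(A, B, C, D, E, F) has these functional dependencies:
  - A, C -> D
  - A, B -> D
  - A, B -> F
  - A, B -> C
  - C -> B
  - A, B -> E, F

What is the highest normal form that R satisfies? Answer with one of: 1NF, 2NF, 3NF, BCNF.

3NF

Candidate keys: {A, B}, {A, C}. Prime attributes: {A, B, C}.
C -> B breaks BCNF: {C}⁺ = {B, C}, so {C} is not a superkey.
Since {B} ⊆ prime attributes and every other non-superkey FD also has a prime right side, the schema is in 3NF.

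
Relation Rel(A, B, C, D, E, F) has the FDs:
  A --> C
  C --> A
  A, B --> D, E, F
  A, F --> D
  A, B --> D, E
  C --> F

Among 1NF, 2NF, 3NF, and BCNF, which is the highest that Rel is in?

Candidate keys: {A, B}, {B, C}. Prime attributes: {A, B, C}.
For A --> C we have {A}⁺ = {A, C, D, F}; {A} is not a superkey, so BCNF fails.
A, F --> D has non-prime {D} on the right and a non-superkey on the left, so 3NF fails.
Since {A} ⊂ {A, B} and {A}⁺ ⊇ {D, F} with {D, F} non-prime, there is a partial dependency; 2NF fails.

1NF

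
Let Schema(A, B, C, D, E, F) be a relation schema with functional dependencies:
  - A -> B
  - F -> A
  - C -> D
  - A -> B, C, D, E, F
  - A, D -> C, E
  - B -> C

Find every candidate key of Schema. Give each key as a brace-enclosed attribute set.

{A} is a candidate key since {A}⁺ = {A, B, C, D, E, F} covers every attribute.
{F} is a candidate key since {F}⁺ = {A, B, C, D, E, F} covers every attribute.
These are minimal and exhaustive — every other superkey contains one of them.

{A}, {F}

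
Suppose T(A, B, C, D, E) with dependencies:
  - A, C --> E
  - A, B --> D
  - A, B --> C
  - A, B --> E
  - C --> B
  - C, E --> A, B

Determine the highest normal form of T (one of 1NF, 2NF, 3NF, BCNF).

Candidate keys: {A, B}, {A, C}, {C, E}. Prime attributes: {A, B, C, E}.
C --> B: {C}⁺ = {B, C}, which is not all of the attributes, so the left side is not a superkey — BCNF is violated.
Its right-hand attributes {B} are all prime, as are those of every other non-superkey FD — the relation is in 3NF.

3NF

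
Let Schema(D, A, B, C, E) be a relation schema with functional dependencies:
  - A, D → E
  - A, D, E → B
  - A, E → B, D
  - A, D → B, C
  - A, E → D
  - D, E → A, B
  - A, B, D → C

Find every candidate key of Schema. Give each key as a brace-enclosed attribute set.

{A, D}, {A, E}, {D, E}

Closure of {A, D} is {A, B, C, D, E}, the whole schema; {A, D} is a candidate key.
Closure of {A, E} is {A, B, C, D, E}, the whole schema; {A, E} is a candidate key.
Closure of {D, E} is {A, B, C, D, E}, the whole schema; {D, E} is a candidate key.
Any other superkey properly contains one of these, so there are no further candidate keys.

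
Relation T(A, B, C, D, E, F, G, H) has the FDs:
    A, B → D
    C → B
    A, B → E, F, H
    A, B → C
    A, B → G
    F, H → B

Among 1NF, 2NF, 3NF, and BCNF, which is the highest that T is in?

Candidate keys: {A, B}, {A, C}, {A, F, H}. Prime attributes: {A, B, C, F, H}.
C → B breaks BCNF: {C}⁺ = {B, C}, so {C} is not a superkey.
But every attribute on its right side ({B}) is prime, and the same holds for every other non-superkey FD, so 3NF still holds.

3NF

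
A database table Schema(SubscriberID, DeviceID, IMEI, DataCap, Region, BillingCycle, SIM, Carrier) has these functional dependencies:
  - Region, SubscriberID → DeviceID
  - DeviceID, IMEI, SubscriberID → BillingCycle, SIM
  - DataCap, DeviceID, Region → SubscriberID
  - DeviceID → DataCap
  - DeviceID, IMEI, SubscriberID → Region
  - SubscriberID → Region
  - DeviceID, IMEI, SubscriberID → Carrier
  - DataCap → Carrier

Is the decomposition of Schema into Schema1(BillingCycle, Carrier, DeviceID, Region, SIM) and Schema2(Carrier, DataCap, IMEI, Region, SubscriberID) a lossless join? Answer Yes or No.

The shared attributes are {Carrier, Region} and {Carrier, Region}⁺ = {Carrier, Region}.
Neither Schema1 nor Schema2 is contained in that closure, so the decomposition is lossy.

No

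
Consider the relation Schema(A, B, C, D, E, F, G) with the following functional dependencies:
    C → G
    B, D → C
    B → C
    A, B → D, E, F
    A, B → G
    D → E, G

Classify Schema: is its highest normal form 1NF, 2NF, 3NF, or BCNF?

Candidate key: {A, B}. Prime attributes: {A, B}.
C → G: {C}⁺ = {C, G}, which is not all of the attributes, so the left side is not a superkey — BCNF is violated.
Because {G} is non-prime and the left side of C → G is not a superkey, the relation is not in 3NF.
{B} is a proper subset of the key {A, B}, and {B}⁺ contains the non-prime attributes {C, G} — a partial dependency, so 2NF is violated.

1NF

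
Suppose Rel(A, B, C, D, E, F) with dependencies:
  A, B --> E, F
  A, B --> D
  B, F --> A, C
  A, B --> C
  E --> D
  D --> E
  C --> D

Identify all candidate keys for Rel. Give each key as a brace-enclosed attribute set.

No FD produces {B}, so it must be in every candidate key.
{A, B}⁺ = {A, B, C, D, E, F} — all of the relation — so {A, B} is a candidate key.
{B, F}⁺ = {A, B, C, D, E, F} — all of the relation — so {B, F} is a candidate key.
These are minimal and exhaustive — every other superkey contains one of them.

{A, B}, {B, F}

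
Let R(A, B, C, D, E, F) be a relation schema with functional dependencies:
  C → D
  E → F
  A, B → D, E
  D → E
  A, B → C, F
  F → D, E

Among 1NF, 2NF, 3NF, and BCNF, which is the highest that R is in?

2NF

Candidate key: {A, B}. Prime attributes: {A, B}.
C → D: {C}⁺ = {C, D, E, F}, which is not all of the attributes, so the left side is not a superkey — BCNF is violated.
C → D determines the non-prime attribute {D} from a non-superkey — 3NF is violated.
No proper subset of a key has a non-prime attribute in its closure, so there is no partial dependency; 2NF holds.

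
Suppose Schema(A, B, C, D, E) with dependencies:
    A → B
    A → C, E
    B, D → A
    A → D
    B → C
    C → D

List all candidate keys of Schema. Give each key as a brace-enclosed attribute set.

{A} is a candidate key since {A}⁺ = {A, B, C, D, E} covers every attribute.
{B} is a candidate key since {B}⁺ = {A, B, C, D, E} covers every attribute.
Any other superkey properly contains one of these, so there are no further candidate keys.

{A}, {B}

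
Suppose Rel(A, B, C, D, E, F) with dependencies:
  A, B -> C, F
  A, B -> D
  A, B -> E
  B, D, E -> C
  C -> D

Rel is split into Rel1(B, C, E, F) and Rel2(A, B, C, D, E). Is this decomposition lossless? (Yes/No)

No

Rel1 ∩ Rel2 = {B, C, E}; its closure under F is {B, C, D, E}.
Rel1 ⊄ {B, C, D, E} and Rel2 ⊄ {B, C, D, E}, so the split is lossy.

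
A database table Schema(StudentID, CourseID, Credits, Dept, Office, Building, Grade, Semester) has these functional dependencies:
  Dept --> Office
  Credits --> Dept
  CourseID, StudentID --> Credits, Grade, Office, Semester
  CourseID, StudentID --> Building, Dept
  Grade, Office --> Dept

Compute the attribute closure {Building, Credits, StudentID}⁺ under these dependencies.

Start with {Building, Credits, StudentID}.
Credits --> Dept applies; add {Dept} → now {Building, Credits, Dept, StudentID}.
Dept --> Office applies; add {Office} → now {Building, Credits, Dept, Office, StudentID}.
No further FD applies.

{Building, Credits, Dept, Office, StudentID}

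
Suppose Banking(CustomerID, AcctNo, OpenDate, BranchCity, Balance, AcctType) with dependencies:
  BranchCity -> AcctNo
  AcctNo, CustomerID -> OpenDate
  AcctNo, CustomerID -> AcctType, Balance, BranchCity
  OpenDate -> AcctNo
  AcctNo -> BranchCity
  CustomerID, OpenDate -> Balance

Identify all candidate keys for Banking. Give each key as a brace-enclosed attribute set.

{AcctNo, CustomerID}, {BranchCity, CustomerID}, {CustomerID, OpenDate}

{CustomerID} never appears on the right of any FD, so every key must include it.
{AcctNo, CustomerID} is a candidate key since {AcctNo, CustomerID}⁺ = {AcctNo, AcctType, Balance, BranchCity, CustomerID, OpenDate} covers every attribute.
{BranchCity, CustomerID} is a candidate key since {BranchCity, CustomerID}⁺ = {AcctNo, AcctType, Balance, BranchCity, CustomerID, OpenDate} covers every attribute.
{CustomerID, OpenDate} is a candidate key since {CustomerID, OpenDate}⁺ = {AcctNo, AcctType, Balance, BranchCity, CustomerID, OpenDate} covers every attribute.
These are minimal and exhaustive — every other superkey contains one of them.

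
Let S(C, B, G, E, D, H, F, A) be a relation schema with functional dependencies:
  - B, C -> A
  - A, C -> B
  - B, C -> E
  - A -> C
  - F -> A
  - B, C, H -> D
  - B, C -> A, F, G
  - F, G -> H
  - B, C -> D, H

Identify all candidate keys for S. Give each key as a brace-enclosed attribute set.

Closure of {A} is {A, B, C, D, E, F, G, H}, the whole schema; {A} is a candidate key.
Closure of {F} is {A, B, C, D, E, F, G, H}, the whole schema; {F} is a candidate key.
Closure of {B, C} is {A, B, C, D, E, F, G, H}, the whole schema; {B, C} is a candidate key.
No proper subset of any of these is a key, and no other minimal superkey exists.

{A}, {B, C}, {F}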